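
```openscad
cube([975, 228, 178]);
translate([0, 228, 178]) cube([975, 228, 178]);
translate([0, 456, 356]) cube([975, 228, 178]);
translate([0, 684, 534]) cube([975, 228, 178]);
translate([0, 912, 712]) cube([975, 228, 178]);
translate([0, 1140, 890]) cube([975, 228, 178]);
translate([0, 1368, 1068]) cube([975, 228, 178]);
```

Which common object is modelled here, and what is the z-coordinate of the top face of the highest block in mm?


A staircase. The total rise is 1246 mm.

7 identical blocks, each offset up and back from the previous — a staircase. Each step is 178 mm tall and there are 7 of them, so the total rise is 7 × 178 = 1246 mm.


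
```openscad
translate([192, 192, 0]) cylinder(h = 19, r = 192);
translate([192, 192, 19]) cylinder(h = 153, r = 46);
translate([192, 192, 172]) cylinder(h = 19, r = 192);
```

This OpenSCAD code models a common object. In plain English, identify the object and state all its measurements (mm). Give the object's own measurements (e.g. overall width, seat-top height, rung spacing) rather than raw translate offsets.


A spool: two coaxial disc flanges of radius 192 mm and thickness 19 mm, joined by a core cylinder of radius 46 mm and height 153 mm. The lower flange rests on z = 0 and the three cylinders share a vertical axis.


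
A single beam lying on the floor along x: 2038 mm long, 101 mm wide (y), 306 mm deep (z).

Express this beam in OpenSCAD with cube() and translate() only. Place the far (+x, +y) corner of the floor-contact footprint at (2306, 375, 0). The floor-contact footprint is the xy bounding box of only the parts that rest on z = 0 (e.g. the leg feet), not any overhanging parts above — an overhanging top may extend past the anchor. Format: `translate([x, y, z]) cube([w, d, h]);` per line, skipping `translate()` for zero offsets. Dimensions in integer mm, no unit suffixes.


translate([268, 274, 0]) cube([2038, 101, 306]);


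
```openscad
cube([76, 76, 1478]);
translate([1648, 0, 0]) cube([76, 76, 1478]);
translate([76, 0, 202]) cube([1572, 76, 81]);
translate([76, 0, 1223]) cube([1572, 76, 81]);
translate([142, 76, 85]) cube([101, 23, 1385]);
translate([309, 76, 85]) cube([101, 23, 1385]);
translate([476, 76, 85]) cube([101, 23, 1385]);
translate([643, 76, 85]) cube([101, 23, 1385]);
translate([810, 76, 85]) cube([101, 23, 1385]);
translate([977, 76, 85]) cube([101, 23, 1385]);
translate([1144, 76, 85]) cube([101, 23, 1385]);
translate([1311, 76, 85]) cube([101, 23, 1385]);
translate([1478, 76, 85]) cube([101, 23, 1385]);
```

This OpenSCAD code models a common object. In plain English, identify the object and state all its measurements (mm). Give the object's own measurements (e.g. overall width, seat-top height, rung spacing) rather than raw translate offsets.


A fence section. Two 76×76 mm posts, 1478 mm tall, stand on the floor with a clear span of 1572 mm between their inner faces. Two horizontal rails of 76×81 mm section span the gap between the posts with their undersides at z = 202 mm and z = 1223 mm, flush with the posts' −y face. 9 pickets, each 101 mm wide, 23 mm thick and 1385 mm tall, are fixed to the +y face of the rails with their bottoms at z = 85 mm, spaced across the span with a 66 mm gap after the −x post and between neighbouring pickets, with 69 mm left before the +x post.


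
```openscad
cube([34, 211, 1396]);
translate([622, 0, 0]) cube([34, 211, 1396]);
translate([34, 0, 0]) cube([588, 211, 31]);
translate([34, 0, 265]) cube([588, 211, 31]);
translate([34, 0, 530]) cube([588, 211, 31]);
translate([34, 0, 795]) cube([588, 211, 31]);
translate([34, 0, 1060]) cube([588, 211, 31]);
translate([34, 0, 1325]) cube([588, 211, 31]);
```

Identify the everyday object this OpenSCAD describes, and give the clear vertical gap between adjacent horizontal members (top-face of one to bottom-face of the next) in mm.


A bookshelf. The clear shelf gap is 234 mm.

Two tall side panels with 6 horizontal boards between them — a bookshelf. The first two shelf undersides are at z = 0 and z = 265; with shelf thickness 31, the clear gap is 265 − 0 − 31 = 234 mm.


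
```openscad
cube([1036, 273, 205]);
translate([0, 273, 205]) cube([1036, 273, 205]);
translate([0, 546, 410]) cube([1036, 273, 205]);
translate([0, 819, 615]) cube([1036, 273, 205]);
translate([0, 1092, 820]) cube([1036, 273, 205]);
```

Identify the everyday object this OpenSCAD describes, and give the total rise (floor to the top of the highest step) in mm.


A staircase. The total rise is 1025 mm.

5 identical blocks, each offset up and back from the previous — a staircase. Each step is 205 mm tall and there are 5 of them, so the total rise is 5 × 205 = 1025 mm.


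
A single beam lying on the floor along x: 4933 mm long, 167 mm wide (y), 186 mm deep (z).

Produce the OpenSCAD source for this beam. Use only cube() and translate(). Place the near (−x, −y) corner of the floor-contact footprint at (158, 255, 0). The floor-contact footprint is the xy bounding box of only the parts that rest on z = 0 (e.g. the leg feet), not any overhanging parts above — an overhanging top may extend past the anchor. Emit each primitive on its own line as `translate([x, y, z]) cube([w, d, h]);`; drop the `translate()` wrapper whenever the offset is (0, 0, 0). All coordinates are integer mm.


translate([158, 255, 0]) cube([4933, 167, 186]);


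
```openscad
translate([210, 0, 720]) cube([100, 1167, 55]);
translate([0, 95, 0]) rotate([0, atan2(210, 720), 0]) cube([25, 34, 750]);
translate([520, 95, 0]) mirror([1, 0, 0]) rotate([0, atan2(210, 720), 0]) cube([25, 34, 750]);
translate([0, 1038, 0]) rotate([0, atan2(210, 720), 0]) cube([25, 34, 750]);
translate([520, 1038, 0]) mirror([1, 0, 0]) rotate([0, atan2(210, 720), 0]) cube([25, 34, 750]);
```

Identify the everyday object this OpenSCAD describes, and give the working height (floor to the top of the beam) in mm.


A sawhorse. The overall height is 775 mm.

A beam across two mirrored pairs of raked legs — a sawhorse. The beam's underside is at z = 720 (matching the legs' vertical rise in atan2(210, 720)) and the beam is 55 mm tall, so its top is at 720 + 55 = 775 mm. The raked legs top out at the beam's underside, so that is the highest point.


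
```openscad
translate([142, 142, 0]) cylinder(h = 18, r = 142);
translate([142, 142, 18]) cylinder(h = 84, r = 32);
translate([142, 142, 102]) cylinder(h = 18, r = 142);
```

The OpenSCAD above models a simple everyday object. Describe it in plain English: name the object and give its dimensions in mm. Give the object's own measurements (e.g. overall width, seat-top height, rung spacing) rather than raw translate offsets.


A spool: two coaxial disc flanges of radius 142 mm and thickness 18 mm, joined by a core cylinder of radius 32 mm and height 84 mm. The lower flange rests on z = 0 and the three cylinders share a vertical axis.


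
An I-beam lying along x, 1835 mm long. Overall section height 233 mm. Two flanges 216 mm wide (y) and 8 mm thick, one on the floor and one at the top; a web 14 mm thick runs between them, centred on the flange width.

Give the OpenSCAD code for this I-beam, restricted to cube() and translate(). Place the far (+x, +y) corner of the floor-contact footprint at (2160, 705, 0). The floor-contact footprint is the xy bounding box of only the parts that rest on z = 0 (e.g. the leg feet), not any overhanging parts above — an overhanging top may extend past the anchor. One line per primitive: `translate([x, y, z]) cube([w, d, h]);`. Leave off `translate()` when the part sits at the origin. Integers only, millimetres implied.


translate([325, 489, 0]) cube([1835, 216, 8]);
translate([325, 590, 8]) cube([1835, 14, 217]);
translate([325, 489, 225]) cube([1835, 216, 8]);


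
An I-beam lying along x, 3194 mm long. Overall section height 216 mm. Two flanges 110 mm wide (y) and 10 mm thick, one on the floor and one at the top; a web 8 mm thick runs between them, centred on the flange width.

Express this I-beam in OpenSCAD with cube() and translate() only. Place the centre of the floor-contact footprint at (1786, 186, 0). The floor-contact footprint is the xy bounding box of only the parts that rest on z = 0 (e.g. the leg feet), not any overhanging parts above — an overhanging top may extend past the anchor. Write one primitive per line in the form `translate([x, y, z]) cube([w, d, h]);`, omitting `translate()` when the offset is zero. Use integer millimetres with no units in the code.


translate([189, 131, 0]) cube([3194, 110, 10]);
translate([189, 182, 10]) cube([3194, 8, 196]);
translate([189, 131, 206]) cube([3194, 110, 10]);


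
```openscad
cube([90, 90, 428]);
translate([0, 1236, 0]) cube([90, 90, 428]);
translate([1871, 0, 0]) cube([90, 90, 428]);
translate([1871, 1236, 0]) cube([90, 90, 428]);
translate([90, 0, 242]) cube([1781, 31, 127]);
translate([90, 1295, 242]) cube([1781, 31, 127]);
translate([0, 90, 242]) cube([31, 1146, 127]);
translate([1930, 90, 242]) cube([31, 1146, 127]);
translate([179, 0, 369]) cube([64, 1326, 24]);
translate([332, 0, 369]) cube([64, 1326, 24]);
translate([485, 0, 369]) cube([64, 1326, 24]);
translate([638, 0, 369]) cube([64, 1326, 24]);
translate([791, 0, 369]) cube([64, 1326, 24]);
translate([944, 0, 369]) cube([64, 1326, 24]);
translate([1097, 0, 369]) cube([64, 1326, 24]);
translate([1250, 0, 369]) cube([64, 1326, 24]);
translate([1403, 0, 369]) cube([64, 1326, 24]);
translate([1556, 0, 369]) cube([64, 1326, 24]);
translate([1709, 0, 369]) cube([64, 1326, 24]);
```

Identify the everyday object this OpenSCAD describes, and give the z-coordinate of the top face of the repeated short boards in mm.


A bed frame. The slat-top height is 393 mm.

Four posts, four rails, and a row of slats — a bed frame. Slats sit on the rails at z = 242 + 127 = 369; with slat thickness 24, the top is 393 mm.


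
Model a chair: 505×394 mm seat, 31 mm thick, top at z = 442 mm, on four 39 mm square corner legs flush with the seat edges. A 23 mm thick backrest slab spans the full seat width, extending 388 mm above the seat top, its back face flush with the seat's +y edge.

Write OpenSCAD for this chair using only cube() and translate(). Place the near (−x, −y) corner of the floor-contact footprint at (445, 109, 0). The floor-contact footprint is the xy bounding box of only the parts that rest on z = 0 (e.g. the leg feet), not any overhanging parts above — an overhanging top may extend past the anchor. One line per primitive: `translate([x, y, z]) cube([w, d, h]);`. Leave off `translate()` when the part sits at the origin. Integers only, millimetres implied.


translate([445, 109, 411]) cube([505, 394, 31]);
translate([445, 109, 0]) cube([39, 39, 411]);
translate([911, 109, 0]) cube([39, 39, 411]);
translate([445, 464, 0]) cube([39, 39, 411]);
translate([911, 464, 0]) cube([39, 39, 411]);
translate([445, 480, 442]) cube([505, 23, 388]);


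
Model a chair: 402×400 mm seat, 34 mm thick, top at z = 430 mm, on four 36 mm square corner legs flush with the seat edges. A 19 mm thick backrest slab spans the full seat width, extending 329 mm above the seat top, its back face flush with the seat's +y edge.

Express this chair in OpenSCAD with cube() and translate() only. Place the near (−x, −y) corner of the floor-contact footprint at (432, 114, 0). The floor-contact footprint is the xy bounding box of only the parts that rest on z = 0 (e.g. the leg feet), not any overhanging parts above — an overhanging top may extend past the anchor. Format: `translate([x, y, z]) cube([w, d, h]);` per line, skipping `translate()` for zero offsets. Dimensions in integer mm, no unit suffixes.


translate([432, 114, 396]) cube([402, 400, 34]);
translate([432, 114, 0]) cube([36, 36, 396]);
translate([798, 114, 0]) cube([36, 36, 396]);
translate([432, 478, 0]) cube([36, 36, 396]);
translate([798, 478, 0]) cube([36, 36, 396]);
translate([432, 495, 430]) cube([402, 19, 329]);


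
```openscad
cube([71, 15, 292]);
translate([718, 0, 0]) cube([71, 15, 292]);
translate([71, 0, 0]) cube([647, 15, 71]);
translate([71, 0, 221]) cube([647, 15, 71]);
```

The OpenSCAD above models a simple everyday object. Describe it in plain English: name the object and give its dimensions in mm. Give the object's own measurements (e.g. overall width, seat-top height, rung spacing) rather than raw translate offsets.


A rectangular picture frame lying in the x–z plane (depth along y). The opening is 647 mm wide (x) by 150 mm tall (z), surrounded by a border 71 mm wide on all four sides. The frame is 15 mm deep and is made of two full-height vertical stiles with two horizontal rails fitted between them.


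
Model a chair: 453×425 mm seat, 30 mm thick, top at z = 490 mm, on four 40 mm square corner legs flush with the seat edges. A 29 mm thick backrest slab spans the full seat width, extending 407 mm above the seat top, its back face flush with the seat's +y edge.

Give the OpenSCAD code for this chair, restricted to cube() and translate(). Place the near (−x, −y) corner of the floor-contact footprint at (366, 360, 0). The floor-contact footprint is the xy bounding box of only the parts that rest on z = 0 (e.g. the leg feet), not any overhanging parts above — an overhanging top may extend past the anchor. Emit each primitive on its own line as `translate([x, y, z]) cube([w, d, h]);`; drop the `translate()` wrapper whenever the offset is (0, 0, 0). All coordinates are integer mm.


translate([366, 360, 460]) cube([453, 425, 30]);
translate([366, 360, 0]) cube([40, 40, 460]);
translate([779, 360, 0]) cube([40, 40, 460]);
translate([366, 745, 0]) cube([40, 40, 460]);
translate([779, 745, 0]) cube([40, 40, 460]);
translate([366, 756, 490]) cube([453, 29, 407]);


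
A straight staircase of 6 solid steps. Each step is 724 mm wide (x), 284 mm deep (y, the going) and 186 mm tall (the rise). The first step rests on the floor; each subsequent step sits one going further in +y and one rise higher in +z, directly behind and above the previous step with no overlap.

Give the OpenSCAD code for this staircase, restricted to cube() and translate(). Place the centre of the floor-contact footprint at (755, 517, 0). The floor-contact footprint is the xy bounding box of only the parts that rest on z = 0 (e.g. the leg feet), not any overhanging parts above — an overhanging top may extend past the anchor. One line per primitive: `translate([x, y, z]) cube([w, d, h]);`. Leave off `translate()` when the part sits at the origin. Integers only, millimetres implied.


translate([393, 375, 0]) cube([724, 284, 186]);
translate([393, 659, 186]) cube([724, 284, 186]);
translate([393, 943, 372]) cube([724, 284, 186]);
translate([393, 1227, 558]) cube([724, 284, 186]);
translate([393, 1511, 744]) cube([724, 284, 186]);
translate([393, 1795, 930]) cube([724, 284, 186]);


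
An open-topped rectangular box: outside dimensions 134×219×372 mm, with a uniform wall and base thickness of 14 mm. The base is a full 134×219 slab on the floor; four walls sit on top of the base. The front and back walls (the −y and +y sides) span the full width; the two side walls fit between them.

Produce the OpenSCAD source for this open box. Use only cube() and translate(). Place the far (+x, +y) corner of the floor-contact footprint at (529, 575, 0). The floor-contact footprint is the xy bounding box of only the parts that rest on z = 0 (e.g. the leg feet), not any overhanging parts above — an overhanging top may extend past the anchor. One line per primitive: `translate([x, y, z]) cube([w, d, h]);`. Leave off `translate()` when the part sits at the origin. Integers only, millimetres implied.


translate([395, 356, 0]) cube([134, 219, 14]);
translate([395, 356, 14]) cube([134, 14, 358]);
translate([395, 561, 14]) cube([134, 14, 358]);
translate([395, 370, 14]) cube([14, 191, 358]);
translate([515, 370, 14]) cube([14, 191, 358]);


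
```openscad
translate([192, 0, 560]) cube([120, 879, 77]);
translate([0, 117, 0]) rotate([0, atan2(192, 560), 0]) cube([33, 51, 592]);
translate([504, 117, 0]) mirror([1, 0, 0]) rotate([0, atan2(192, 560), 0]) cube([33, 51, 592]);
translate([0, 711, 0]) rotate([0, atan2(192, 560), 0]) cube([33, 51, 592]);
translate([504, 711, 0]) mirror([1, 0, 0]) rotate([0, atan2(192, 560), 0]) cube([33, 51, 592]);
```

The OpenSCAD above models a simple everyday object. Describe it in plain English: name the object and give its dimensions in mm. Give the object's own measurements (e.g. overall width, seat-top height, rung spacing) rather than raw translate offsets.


A sawhorse. A 120×879×77 mm beam (x, y, z) sits on two A-frame leg pairs. Each pair is two raked legs of 33×51 mm section (51 mm along y) splaying symmetrically in x. Each leg rises 560 mm vertically over 192 mm of horizontal reach and is 592 mm long along its own axis. Every leg's outer bottom edge rests on the floor and its outer top edge meets a bottom edge of the beam — the left legs (tilting toward +x) meet the beam's −x bottom edge, the right legs (their mirror images, tilting toward −x) meet its +x bottom edge — so the leg tops tuck under the beam, the beam's underside is 560 mm above the floor, and the feet are 504 mm apart outside-to-outside with the beam centred between them. The two leg pairs are set in 117 mm from either end of the beam.


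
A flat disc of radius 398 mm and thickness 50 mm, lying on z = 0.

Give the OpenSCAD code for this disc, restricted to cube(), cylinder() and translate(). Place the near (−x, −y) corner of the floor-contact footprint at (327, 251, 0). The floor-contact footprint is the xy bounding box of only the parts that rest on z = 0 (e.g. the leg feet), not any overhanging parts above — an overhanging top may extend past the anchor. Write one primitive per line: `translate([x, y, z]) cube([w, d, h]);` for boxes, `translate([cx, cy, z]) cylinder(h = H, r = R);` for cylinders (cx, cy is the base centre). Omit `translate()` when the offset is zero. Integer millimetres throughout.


translate([725, 649, 0]) cylinder(h = 50, r = 398);


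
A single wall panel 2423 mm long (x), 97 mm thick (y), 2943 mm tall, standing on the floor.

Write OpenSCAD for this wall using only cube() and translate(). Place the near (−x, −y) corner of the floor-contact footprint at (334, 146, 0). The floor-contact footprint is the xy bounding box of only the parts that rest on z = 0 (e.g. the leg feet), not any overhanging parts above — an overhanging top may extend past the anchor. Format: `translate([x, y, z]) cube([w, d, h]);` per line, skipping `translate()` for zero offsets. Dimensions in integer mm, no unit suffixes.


translate([334, 146, 0]) cube([2423, 97, 2943]);


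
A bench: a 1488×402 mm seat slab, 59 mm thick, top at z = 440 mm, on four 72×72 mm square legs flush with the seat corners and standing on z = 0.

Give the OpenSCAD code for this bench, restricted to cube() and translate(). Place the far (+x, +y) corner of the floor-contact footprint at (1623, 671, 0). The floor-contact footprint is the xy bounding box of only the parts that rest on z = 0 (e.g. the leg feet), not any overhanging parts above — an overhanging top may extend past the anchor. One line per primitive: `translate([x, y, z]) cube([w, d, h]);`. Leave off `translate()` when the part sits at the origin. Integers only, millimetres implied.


translate([135, 269, 381]) cube([1488, 402, 59]);
translate([135, 269, 0]) cube([72, 72, 381]);
translate([135, 599, 0]) cube([72, 72, 381]);
translate([1551, 269, 0]) cube([72, 72, 381]);
translate([1551, 599, 0]) cube([72, 72, 381]);


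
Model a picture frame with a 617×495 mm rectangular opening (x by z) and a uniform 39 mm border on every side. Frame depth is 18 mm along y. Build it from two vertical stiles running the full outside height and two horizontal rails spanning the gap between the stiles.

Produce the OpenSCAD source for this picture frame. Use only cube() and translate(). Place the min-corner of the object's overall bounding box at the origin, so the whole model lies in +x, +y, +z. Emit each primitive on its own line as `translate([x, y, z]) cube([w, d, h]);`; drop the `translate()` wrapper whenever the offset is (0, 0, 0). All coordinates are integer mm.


cube([39, 18, 573]);
translate([656, 0, 0]) cube([39, 18, 573]);
translate([39, 0, 0]) cube([617, 18, 39]);
translate([39, 0, 534]) cube([617, 18, 39]);


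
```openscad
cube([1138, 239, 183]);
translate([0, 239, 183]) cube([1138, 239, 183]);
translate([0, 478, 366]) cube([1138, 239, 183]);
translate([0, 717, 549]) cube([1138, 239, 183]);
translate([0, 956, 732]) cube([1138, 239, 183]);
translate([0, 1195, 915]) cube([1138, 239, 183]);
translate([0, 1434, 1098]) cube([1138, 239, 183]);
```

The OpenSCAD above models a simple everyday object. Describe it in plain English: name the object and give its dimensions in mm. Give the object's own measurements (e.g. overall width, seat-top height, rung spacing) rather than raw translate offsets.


A straight staircase of 7 solid steps. Each step is 1138 mm wide (x), 239 mm deep (y, the going) and 183 mm tall (the rise). The first step rests on the floor; each subsequent step sits one going further in +y and one rise higher in +z, directly behind and above the previous step with no overlap.


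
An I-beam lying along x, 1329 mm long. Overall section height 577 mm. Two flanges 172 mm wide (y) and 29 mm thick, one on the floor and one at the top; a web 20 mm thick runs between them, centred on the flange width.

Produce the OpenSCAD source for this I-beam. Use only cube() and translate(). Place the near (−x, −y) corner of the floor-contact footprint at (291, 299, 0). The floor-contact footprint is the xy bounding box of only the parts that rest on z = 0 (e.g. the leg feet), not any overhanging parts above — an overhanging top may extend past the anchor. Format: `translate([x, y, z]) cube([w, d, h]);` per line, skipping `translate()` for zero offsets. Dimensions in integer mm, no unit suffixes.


translate([291, 299, 0]) cube([1329, 172, 29]);
translate([291, 375, 29]) cube([1329, 20, 519]);
translate([291, 299, 548]) cube([1329, 172, 29]);


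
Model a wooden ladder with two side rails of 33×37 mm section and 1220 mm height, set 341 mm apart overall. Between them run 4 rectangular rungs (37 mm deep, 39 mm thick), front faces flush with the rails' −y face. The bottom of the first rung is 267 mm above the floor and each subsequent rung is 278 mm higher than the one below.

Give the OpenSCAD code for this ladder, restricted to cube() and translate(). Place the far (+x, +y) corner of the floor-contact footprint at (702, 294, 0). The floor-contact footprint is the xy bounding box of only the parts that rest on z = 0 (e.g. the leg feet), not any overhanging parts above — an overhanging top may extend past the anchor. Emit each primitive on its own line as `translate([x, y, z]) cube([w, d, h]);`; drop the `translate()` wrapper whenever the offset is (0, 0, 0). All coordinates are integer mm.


translate([361, 257, 0]) cube([33, 37, 1220]);
translate([669, 257, 0]) cube([33, 37, 1220]);
translate([394, 257, 267]) cube([275, 37, 39]);
translate([394, 257, 545]) cube([275, 37, 39]);
translate([394, 257, 823]) cube([275, 37, 39]);
translate([394, 257, 1101]) cube([275, 37, 39]);


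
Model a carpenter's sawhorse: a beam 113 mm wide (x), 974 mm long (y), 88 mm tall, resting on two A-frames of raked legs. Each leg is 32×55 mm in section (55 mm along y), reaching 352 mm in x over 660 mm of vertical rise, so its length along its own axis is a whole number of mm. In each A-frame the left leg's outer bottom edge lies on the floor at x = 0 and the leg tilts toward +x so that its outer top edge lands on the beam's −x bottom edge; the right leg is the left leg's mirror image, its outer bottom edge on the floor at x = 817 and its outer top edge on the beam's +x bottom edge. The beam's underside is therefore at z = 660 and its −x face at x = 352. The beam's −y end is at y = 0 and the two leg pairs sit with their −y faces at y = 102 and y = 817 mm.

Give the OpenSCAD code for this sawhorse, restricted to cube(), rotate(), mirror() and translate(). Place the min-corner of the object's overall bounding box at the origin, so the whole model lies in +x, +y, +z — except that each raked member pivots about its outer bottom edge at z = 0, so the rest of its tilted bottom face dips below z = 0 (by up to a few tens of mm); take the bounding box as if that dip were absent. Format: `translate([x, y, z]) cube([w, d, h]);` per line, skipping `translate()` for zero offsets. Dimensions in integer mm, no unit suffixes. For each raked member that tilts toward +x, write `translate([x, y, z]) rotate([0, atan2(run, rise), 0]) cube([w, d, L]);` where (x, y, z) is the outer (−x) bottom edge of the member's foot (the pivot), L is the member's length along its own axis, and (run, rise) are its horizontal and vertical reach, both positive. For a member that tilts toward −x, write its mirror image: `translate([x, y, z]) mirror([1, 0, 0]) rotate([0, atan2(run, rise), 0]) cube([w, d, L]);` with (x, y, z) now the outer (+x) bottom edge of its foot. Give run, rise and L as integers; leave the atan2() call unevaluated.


translate([352, 0, 660]) cube([113, 974, 88]);
translate([0, 102, 0]) rotate([0, atan2(352, 660), 0]) cube([32, 55, 748]);
translate([817, 102, 0]) mirror([1, 0, 0]) rotate([0, atan2(352, 660), 0]) cube([32, 55, 748]);
translate([0, 817, 0]) rotate([0, atan2(352, 660), 0]) cube([32, 55, 748]);
translate([817, 817, 0]) mirror([1, 0, 0]) rotate([0, atan2(352, 660), 0]) cube([32, 55, 748]);


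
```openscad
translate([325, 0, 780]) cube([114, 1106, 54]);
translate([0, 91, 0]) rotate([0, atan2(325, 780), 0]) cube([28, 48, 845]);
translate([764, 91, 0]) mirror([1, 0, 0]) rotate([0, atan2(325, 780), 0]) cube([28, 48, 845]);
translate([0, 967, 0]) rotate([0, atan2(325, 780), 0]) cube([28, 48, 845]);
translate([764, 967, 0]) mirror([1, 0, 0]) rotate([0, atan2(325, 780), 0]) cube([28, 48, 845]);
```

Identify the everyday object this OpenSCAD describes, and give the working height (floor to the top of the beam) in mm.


A sawhorse. The overall height is 834 mm.

A beam across two mirrored pairs of raked legs — a sawhorse. The beam's underside is at z = 780 (matching the legs' vertical rise in atan2(325, 780)) and the beam is 54 mm tall, so its top is at 780 + 54 = 834 mm. The raked legs top out at the beam's underside, so that is the highest point.


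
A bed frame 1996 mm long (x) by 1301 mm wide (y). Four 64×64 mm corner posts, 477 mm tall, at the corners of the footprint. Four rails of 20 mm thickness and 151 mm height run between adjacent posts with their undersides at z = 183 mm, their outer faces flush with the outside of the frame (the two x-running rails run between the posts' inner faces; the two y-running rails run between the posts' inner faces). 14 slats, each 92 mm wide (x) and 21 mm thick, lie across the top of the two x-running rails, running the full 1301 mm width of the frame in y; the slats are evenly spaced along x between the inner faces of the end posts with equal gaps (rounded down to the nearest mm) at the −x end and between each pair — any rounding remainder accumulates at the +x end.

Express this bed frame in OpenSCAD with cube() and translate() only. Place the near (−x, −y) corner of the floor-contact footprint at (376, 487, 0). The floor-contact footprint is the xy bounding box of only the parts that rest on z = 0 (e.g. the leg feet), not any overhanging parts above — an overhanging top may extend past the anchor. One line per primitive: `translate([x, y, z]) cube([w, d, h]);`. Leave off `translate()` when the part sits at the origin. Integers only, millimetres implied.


// slat z = rail_z + rail_h = 183 + 151 = 334
// slat gap = ⌊(1868 − 14·92) / 15⌋ = 38
translate([376, 487, 0]) cube([64, 64, 477]);
translate([376, 1724, 0]) cube([64, 64, 477]);
translate([2308, 487, 0]) cube([64, 64, 477]);
translate([2308, 1724, 0]) cube([64, 64, 477]);
translate([440, 487, 183]) cube([1868, 20, 151]);
translate([440, 1768, 183]) cube([1868, 20, 151]);
translate([376, 551, 183]) cube([20, 1173, 151]);
translate([2352, 551, 183]) cube([20, 1173, 151]);
translate([478, 487, 334]) cube([92, 1301, 21]);
translate([608, 487, 334]) cube([92, 1301, 21]);
translate([738, 487, 334]) cube([92, 1301, 21]);
translate([868, 487, 334]) cube([92, 1301, 21]);
translate([998, 487, 334]) cube([92, 1301, 21]);
translate([1128, 487, 334]) cube([92, 1301, 21]);
translate([1258, 487, 334]) cube([92, 1301, 21]);
translate([1388, 487, 334]) cube([92, 1301, 21]);
translate([1518, 487, 334]) cube([92, 1301, 21]);
translate([1648, 487, 334]) cube([92, 1301, 21]);
translate([1778, 487, 334]) cube([92, 1301, 21]);
translate([1908, 487, 334]) cube([92, 1301, 21]);
translate([2038, 487, 334]) cube([92, 1301, 21]);
translate([2168, 487, 334]) cube([92, 1301, 21]);


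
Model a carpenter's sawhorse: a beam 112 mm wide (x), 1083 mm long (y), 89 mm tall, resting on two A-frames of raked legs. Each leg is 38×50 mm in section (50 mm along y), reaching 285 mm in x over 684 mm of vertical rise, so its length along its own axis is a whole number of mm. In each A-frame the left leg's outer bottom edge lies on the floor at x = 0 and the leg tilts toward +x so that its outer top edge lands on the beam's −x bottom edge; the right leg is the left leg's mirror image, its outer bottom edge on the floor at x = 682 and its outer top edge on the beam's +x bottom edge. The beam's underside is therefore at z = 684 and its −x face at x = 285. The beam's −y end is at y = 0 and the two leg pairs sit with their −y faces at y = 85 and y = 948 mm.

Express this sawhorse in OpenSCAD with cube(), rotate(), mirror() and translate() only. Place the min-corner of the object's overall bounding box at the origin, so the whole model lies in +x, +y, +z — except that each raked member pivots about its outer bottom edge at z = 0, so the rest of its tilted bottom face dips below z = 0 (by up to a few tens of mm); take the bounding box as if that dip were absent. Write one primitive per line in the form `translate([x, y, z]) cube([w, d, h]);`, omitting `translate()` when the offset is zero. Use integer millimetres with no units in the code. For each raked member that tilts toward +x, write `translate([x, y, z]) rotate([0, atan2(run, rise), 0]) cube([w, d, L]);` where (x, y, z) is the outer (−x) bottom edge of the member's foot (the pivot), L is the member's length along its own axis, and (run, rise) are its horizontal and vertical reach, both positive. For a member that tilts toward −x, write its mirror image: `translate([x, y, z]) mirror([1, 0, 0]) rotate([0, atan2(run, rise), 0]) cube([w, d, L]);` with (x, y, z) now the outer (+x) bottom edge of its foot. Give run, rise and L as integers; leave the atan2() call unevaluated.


// leg length = √(285² + 684²) = 741
// right-leg outer foot x = 2·285 + 112 = 682
// beam min-corner = (285, 0, 684)
translate([285, 0, 684]) cube([112, 1083, 89]);
translate([0, 85, 0]) rotate([0, atan2(285, 684), 0]) cube([38, 50, 741]);
translate([682, 85, 0]) mirror([1, 0, 0]) rotate([0, atan2(285, 684), 0]) cube([38, 50, 741]);
translate([0, 948, 0]) rotate([0, atan2(285, 684), 0]) cube([38, 50, 741]);
translate([682, 948, 0]) mirror([1, 0, 0]) rotate([0, atan2(285, 684), 0]) cube([38, 50, 741]);


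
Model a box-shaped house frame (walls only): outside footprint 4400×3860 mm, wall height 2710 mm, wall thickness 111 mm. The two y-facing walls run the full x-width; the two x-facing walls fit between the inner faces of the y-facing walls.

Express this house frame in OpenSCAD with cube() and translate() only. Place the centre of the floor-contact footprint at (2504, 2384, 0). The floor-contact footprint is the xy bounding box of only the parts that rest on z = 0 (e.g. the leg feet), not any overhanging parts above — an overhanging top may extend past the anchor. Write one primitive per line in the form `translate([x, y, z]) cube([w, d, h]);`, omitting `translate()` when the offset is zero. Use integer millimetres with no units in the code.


translate([304, 454, 0]) cube([4400, 111, 2710]);
translate([304, 4203, 0]) cube([4400, 111, 2710]);
translate([304, 565, 0]) cube([111, 3638, 2710]);
translate([4593, 565, 0]) cube([111, 3638, 2710]);


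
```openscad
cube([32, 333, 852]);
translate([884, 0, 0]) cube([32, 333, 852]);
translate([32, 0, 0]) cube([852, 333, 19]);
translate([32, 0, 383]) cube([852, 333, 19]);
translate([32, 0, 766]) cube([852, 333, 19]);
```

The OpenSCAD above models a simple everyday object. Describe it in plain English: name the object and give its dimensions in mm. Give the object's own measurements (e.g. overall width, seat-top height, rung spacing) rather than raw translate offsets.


An open bookshelf. Two side panels, each 32 mm thick, 333 mm deep and 852 mm tall, stand 916 mm apart (outside-to-outside). Between them sit 3 shelves, each 19 mm thick and 333 mm deep, spanning the full gap between the sides. The bottom shelf rests on the floor (its underside at z = 0) and the clear gap between one shelf's top and the next shelf's underside is 364 mm.


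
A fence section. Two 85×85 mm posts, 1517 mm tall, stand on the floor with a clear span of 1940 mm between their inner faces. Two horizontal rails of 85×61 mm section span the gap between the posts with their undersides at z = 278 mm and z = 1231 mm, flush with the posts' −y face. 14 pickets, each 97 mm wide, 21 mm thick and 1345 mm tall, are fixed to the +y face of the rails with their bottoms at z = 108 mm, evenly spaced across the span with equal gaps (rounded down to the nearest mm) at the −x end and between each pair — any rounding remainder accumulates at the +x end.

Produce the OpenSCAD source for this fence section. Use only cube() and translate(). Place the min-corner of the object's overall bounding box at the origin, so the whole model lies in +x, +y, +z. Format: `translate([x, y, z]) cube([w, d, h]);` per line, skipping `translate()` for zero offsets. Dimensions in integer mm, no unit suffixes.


cube([85, 85, 1517]);
translate([2025, 0, 0]) cube([85, 85, 1517]);
translate([85, 0, 278]) cube([1940, 85, 61]);
translate([85, 0, 1231]) cube([1940, 85, 61]);
translate([123, 85, 108]) cube([97, 21, 1345]);
translate([258, 85, 108]) cube([97, 21, 1345]);
translate([393, 85, 108]) cube([97, 21, 1345]);
translate([528, 85, 108]) cube([97, 21, 1345]);
translate([663, 85, 108]) cube([97, 21, 1345]);
translate([798, 85, 108]) cube([97, 21, 1345]);
translate([933, 85, 108]) cube([97, 21, 1345]);
translate([1068, 85, 108]) cube([97, 21, 1345]);
translate([1203, 85, 108]) cube([97, 21, 1345]);
translate([1338, 85, 108]) cube([97, 21, 1345]);
translate([1473, 85, 108]) cube([97, 21, 1345]);
translate([1608, 85, 108]) cube([97, 21, 1345]);
translate([1743, 85, 108]) cube([97, 21, 1345]);
translate([1878, 85, 108]) cube([97, 21, 1345]);


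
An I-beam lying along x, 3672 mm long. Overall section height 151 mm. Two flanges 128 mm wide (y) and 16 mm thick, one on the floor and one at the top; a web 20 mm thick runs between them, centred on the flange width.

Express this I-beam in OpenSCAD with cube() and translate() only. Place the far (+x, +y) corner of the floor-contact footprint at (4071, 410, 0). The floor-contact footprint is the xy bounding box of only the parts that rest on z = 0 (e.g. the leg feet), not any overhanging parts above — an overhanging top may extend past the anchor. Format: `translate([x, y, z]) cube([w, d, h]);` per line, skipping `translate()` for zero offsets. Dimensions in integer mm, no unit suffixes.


translate([399, 282, 0]) cube([3672, 128, 16]);
translate([399, 336, 16]) cube([3672, 20, 119]);
translate([399, 282, 135]) cube([3672, 128, 16]);


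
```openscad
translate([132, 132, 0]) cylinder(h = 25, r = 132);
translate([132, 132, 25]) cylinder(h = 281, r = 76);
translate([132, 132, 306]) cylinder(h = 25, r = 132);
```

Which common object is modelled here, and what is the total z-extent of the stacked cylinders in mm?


A spool. The overall height is 331 mm.

Three coaxial cylinders, large–small–large — a spool. Two 25 mm flanges and a 281 mm core give 25 + 281 + 25 = 331 mm.


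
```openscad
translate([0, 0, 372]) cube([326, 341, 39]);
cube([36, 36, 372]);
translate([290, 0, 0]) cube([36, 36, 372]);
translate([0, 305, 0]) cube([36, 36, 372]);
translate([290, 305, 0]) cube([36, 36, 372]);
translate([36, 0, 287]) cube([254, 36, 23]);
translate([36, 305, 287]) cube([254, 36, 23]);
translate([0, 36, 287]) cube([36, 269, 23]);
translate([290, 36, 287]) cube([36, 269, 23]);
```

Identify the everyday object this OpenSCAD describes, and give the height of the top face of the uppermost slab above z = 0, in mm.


A stool. The seat height is 411 mm.

A 326×341×39 slab at z = 372 on four corner posts — a stool. The seat top is 372 + 39 = 411 mm.


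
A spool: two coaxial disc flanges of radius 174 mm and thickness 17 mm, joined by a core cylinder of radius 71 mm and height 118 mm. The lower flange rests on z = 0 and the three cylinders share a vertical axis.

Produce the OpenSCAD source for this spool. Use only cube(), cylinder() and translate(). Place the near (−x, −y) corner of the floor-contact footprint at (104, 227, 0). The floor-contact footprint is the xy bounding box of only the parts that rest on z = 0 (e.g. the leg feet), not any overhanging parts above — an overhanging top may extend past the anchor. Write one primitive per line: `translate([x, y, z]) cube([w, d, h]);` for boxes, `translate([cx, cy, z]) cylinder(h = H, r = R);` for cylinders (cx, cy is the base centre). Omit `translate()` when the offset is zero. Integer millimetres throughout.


translate([278, 401, 0]) cylinder(h = 17, r = 174);
translate([278, 401, 17]) cylinder(h = 118, r = 71);
translate([278, 401, 135]) cylinder(h = 17, r = 174);


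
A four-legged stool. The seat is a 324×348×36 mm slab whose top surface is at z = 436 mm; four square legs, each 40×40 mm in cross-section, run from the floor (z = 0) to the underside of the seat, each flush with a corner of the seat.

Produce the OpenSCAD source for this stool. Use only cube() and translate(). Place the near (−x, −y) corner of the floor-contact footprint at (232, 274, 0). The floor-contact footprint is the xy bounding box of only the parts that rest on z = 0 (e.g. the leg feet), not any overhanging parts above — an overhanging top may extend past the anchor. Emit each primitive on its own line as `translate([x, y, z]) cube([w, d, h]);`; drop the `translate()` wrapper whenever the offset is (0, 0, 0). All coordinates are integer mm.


translate([232, 274, 400]) cube([324, 348, 36]);
translate([232, 274, 0]) cube([40, 40, 400]);
translate([516, 274, 0]) cube([40, 40, 400]);
translate([232, 582, 0]) cube([40, 40, 400]);
translate([516, 582, 0]) cube([40, 40, 400]);


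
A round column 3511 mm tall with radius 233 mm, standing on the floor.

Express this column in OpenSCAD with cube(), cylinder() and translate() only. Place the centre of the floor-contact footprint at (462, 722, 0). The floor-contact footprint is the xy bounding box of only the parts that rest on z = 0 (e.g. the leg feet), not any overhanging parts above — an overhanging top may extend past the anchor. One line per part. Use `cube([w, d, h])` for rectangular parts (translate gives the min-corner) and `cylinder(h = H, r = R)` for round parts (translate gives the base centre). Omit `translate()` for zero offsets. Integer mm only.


translate([462, 722, 0]) cylinder(h = 3511, r = 233);


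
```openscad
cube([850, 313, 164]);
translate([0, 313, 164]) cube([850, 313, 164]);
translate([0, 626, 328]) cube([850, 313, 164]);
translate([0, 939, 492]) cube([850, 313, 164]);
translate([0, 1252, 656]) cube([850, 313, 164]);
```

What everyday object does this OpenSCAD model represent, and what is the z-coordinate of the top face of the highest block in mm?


A staircase. The total rise is 820 mm.

5 identical blocks, each offset up and back from the previous — a staircase. Each step is 164 mm tall and there are 5 of them, so the total rise is 5 × 164 = 820 mm.


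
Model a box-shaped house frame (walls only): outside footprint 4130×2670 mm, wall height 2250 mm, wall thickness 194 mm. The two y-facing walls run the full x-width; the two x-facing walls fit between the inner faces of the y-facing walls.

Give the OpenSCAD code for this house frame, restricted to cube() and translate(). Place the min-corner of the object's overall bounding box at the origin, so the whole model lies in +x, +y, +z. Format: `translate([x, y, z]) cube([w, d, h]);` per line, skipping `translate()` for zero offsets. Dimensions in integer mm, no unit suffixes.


cube([4130, 194, 2250]);
translate([0, 2476, 0]) cube([4130, 194, 2250]);
translate([0, 194, 0]) cube([194, 2282, 2250]);
translate([3936, 194, 0]) cube([194, 2282, 2250]);
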